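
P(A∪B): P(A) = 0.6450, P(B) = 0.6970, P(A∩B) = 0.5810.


P(A∪B) = 0.6450 + 0.6970 - 0.5810
= 1.3420 - 0.5810
= 0.7610

P(A∪B) = 0.7610


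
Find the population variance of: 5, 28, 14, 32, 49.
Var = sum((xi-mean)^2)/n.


Mean = 25.6000
Squared deviations: 424.3600, 5.7600, 134.5600, 40.9600, 547.5600
Sum = 1153.2000
Variance = 1153.2000/5 = 230.6400

Variance = 230.6400


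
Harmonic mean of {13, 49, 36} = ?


Sum of reciprocals = 1/13 + 1/49 + 1/36 = 0.125109
HM = 3/0.125109 = 23.9791

HM = 23.9791


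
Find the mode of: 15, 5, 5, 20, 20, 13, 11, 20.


Frequencies: 5:2, 11:1, 13:1, 15:1, 20:3
Max frequency = 3
Mode = 20

Mode = 20


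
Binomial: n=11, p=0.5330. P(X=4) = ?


C(11,4) = 330
p^4 = 0.080707
(1-p)^7 = 0.004844
P = 330 * 0.080707 * 0.004844 = 0.1290

P(X=4) = 0.1290


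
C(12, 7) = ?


C(12,7) = 12!/(7! × 5!)
= 479001600/(5040 × 120)
= 792

C(12,7) = 792


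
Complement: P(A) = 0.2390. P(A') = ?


P(not A) = 1 - 0.2390 = 0.7610

P(not A) = 0.7610


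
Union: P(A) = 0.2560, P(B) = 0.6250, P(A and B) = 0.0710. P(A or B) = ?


P(A∪B) = 0.2560 + 0.6250 - 0.0710
= 0.8810 - 0.0710
= 0.8100

P(A∪B) = 0.8100


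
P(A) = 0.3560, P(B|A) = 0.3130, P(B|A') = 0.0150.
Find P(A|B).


P(B) = P(B|A)*P(A) + P(B|A')*P(A')
= 0.3130*0.3560 + 0.0150*0.6440
= 0.111428 + 0.009660 = 0.121088
P(A|B) = 0.111428/0.121088 = 0.9202

P(A|B) = 0.9202


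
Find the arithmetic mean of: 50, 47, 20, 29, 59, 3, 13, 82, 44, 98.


Sum = 50 + 47 + 20 + 29 + 59 + 3 + 13 + 82 + 44 + 98 = 445
n = 10
Mean = 445/10 = 44.5000

Mean = 44.5000


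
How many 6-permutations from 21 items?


P(21,6) = 21!/15!
= 51090942171709440000/1307674368000
= 39070080

P(21,6) = 39070080


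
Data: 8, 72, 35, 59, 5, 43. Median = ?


Sorted: 5, 8, 35, 43, 59, 72
n = 6 (even)
Middle values: 35 and 43
Median = (35+43)/2 = 39.0000

Median = 39.0000


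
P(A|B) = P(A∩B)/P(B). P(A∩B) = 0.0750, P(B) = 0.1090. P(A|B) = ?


P(A|B) = 0.0750/0.1090 = 0.6881

P(A|B) = 0.6881


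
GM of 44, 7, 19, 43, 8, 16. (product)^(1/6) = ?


Product = 44 × 7 × 19 × 43 × 8 × 16 = 32209408
GM = 32209408^(1/6) = 17.8374

GM = 17.8374


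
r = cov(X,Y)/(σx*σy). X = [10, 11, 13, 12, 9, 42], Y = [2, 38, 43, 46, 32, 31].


Mean X = 16.1667, Mean Y = 32.0000
SD X = 11.624925, SD Y = 14.456832
Cov = 5.833333
r = 5.833333/(11.624925*14.456832) = 0.0347

r = 0.0347


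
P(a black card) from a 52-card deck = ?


26 black cards in 52 cards
P = 26/52 = 0.5000

P = 0.5000


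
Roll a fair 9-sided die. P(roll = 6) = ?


Favorable outcomes (roll = 6): 1
Total outcomes = 9
P = 1/9 = 0.1111

P = 0.1111


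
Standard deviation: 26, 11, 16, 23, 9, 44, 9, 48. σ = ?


Mean = 23.2500
Variance = 207.4375
SD = sqrt(207.4375) = 14.4027

SD = 14.4027


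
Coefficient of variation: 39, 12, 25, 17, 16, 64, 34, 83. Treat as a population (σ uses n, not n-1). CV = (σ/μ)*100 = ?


Mean = 36.2500
SD = 23.6207
CV = (23.6207/36.2500)*100 = 65.1606%

CV = 65.1606%


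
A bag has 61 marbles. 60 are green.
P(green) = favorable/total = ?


P = 60/61 = 0.9836

P = 0.9836


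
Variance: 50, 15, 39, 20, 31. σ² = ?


Mean = 31.0000
Squared deviations: 361.0000, 256.0000, 64.0000, 121.0000, 0
Sum = 802.0000
Variance = 802.0000/5 = 160.4000

Variance = 160.4000


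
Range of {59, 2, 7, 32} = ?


Max = 59, Min = 2
Range = 59 - 2 = 57

Range = 57


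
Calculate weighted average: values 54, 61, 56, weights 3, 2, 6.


Numerator = 54*3 + 61*2 + 56*6 = 620
Denominator = 3 + 2 + 6 = 11
WM = 620/11 = 56.3636

WM = 56.3636


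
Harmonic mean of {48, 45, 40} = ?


Sum of reciprocals = 1/48 + 1/45 + 1/40 = 0.068056
HM = 3/0.068056 = 44.0816

HM = 44.0816


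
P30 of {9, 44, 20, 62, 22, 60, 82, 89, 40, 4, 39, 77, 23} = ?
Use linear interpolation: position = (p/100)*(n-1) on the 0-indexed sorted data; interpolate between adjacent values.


Sorted: 4, 9, 20, 22, 23, 39, 40, 44, 60, 62, 77, 82, 89
n = 13
Index = 30/100 * 12 = 3.6000
Lower = data[3] = 22, Upper = data[4] = 23
P30 = 22 + 0.6000*(1) = 22.6000

P30 = 22.6000


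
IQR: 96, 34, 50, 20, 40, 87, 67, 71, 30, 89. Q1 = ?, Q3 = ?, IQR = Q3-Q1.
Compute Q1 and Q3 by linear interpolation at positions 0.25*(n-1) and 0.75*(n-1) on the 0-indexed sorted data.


Sorted: 20, 30, 34, 40, 50, 67, 71, 87, 89, 96
Q1 (25th %ile) = 35.5000
Q3 (75th %ile) = 83.0000
IQR = 83.0000 - 35.5000 = 47.5000

IQR = 47.5000


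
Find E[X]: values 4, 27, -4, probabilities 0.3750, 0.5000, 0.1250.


E[X] = 4*0.3750 + 27*0.5000 - 4*0.1250
= 1.5000 + 13.5000 - 0.5000
= 14.5000

E[X] = 14.5000


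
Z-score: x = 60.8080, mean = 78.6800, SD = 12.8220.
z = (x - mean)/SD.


z = (60.8080 - 78.6800)/12.8220
= -17.8720/12.8220
= -1.3939

z = -1.3939


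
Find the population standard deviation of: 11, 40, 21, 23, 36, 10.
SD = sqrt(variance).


Mean = 23.5000
Variance = 128.9167
SD = sqrt(128.9167) = 11.3541

SD = 11.3541


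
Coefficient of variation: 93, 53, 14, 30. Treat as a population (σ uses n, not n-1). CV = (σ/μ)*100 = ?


Mean = 47.5000
SD = 29.7027
CV = (29.7027/47.5000)*100 = 62.5320%

CV = 62.5320%


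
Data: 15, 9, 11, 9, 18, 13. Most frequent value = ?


Frequencies: 9:2, 11:1, 13:1, 15:1, 18:1
Max frequency = 2
Mode = 9

Mode = 9


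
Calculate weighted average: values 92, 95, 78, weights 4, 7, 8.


Numerator = 92*4 + 95*7 + 78*8 = 1657
Denominator = 4 + 7 + 8 = 19
WM = 1657/19 = 87.2105

WM = 87.2105


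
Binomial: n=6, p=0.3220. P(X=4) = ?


C(6,4) = 15
p^4 = 0.010750
(1-p)^2 = 0.459684
P = 15 * 0.010750 * 0.459684 = 0.0741

P(X=4) = 0.0741


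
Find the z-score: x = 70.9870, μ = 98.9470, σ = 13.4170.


z = (70.9870 - 98.9470)/13.4170
= -27.9600/13.4170
= -2.0839

z = -2.0839


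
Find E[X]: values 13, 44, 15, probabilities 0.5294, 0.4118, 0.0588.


E[X] = 13*0.5294 + 44*0.4118 + 15*0.0588
= 6.8822 + 18.1192 + 0.8820
= 25.8834

E[X] = 25.8834


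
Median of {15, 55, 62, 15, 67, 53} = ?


Sorted: 15, 15, 53, 55, 62, 67
n = 6 (even)
Middle values: 53 and 55
Median = (53+55)/2 = 54.0000

Median = 54.0000


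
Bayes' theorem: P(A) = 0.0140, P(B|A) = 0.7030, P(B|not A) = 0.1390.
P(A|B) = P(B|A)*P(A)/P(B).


P(B) = P(B|A)*P(A) + P(B|A')*P(A')
= 0.7030*0.0140 + 0.1390*0.9860
= 0.009842 + 0.137054 = 0.146896
P(A|B) = 0.009842/0.146896 = 0.0670

P(A|B) = 0.0670


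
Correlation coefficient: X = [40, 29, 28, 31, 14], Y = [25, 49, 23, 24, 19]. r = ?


Mean X = 28.4000, Mean Y = 28.0000
SD X = 8.357033, SD Y = 10.695794
Cov = 19.800000
r = 19.800000/(8.357033*10.695794) = 0.2215

r = 0.2215


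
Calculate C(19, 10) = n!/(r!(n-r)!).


C(19,10) = 19!/(10! × 9!)
= 121645100408832000/(3628800 × 362880)
= 92378

C(19,10) = 92378


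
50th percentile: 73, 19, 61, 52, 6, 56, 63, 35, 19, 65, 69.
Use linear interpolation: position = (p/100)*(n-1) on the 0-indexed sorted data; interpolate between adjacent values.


Sorted: 6, 19, 19, 35, 52, 56, 61, 63, 65, 69, 73
n = 11
Index = 50/100 * 10 = 5.0000
Lower = data[5] = 56, Upper = data[6] = 61
P50 = 56 + 0*(5) = 56.0000

P50 = 56.0000


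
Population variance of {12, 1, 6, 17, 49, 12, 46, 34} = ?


Mean = 22.1250
Squared deviations: 102.5156, 446.2656, 260.0156, 26.2656, 722.2656, 102.5156, 570.0156, 141.0156
Sum = 2370.8750
Variance = 2370.8750/8 = 296.3594

Variance = 296.3594


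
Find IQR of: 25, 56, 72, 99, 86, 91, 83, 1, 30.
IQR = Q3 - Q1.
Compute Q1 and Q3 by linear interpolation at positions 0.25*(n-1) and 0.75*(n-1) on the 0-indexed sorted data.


Sorted: 1, 25, 30, 56, 72, 83, 86, 91, 99
Q1 (25th %ile) = 30.0000
Q3 (75th %ile) = 86.0000
IQR = 86.0000 - 30.0000 = 56.0000

IQR = 56.0000


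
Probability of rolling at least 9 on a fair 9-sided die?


Favorable outcomes (roll ≥ 9): 1
Total outcomes = 9
P = 1/9 = 0.1111

P = 0.1111


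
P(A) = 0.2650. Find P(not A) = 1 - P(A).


P(not A) = 1 - 0.2650 = 0.7350

P(not A) = 0.7350


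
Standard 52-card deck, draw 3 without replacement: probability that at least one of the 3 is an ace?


P(at least one) = 1 - P(none)
P(none) = (48/52) × (47/51) × (46/50) = 0.782624
P(at least one) = 1 - 0.782624 = 0.2174

P = 0.2174


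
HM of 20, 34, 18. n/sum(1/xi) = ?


Sum of reciprocals = 1/20 + 1/34 + 1/18 = 0.134967
HM = 3/0.134967 = 22.2276

HM = 22.2276


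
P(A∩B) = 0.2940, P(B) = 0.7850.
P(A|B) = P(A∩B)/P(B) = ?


P(A|B) = 0.2940/0.7850 = 0.3745

P(A|B) = 0.3745


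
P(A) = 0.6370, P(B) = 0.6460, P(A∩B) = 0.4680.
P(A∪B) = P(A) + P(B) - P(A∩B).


P(A∪B) = 0.6370 + 0.6460 - 0.4680
= 1.2830 - 0.4680
= 0.8150

P(A∪B) = 0.8150


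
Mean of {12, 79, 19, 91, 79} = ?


Sum = 12 + 79 + 19 + 91 + 79 = 280
n = 5
Mean = 280/5 = 56.0000

Mean = 56.0000


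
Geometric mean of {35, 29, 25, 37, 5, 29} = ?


Product = 35 × 29 × 25 × 37 × 5 × 29 = 136136875
GM = 136136875^(1/6) = 22.6810

GM = 22.6810


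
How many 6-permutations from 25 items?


P(25,6) = 25!/19!
= 15511210043330985984000000/121645100408832000
= 127512000

P(25,6) = 127512000


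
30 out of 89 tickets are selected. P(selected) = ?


P = 30/89 = 0.3371

P = 0.3371


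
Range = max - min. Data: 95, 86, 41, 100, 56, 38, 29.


Max = 100, Min = 29
Range = 100 - 29 = 71

Range = 71


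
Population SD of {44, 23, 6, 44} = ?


Mean = 29.2500
Variance = 253.6875
SD = sqrt(253.6875) = 15.9276

SD = 15.9276


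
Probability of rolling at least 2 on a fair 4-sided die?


Favorable outcomes (roll ≥ 2): 3
Total outcomes = 4
P = 3/4 = 0.7500

P = 0.7500


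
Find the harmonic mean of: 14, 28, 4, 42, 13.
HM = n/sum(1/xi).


Sum of reciprocals = 1/14 + 1/28 + 1/4 + 1/42 + 1/13 = 0.457875
HM = 5/0.457875 = 10.9200

HM = 10.9200


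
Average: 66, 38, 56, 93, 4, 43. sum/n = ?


Sum = 66 + 38 + 56 + 93 + 4 + 43 = 300
n = 6
Mean = 300/6 = 50.0000

Mean = 50.0000


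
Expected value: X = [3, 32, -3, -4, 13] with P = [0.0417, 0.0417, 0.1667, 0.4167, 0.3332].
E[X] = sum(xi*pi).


E[X] = 3*0.0417 + 32*0.0417 - 3*0.1667 - 4*0.4167 + 13*0.3332
= 0.1251 + 1.3344 - 0.5001 - 1.6668 + 4.3316
= 3.6242

E[X] = 3.6242


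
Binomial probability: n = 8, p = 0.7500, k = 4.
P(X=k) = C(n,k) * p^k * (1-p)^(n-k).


C(8,4) = 70
p^4 = 0.316406
(1-p)^4 = 0.003906
P = 70 * 0.316406 * 0.003906 = 0.0865

P(X=4) = 0.0865


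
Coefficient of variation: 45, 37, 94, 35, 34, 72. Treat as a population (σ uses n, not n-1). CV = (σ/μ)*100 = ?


Mean = 52.8333
SD = 22.5345
CV = (22.5345/52.8333)*100 = 42.6521%

CV = 42.6521%


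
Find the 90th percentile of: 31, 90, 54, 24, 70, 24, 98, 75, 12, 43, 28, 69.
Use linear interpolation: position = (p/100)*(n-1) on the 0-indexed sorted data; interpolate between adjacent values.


Sorted: 12, 24, 24, 28, 31, 43, 54, 69, 70, 75, 90, 98
n = 12
Index = 90/100 * 11 = 9.9000
Lower = data[9] = 75, Upper = data[10] = 90
P90 = 75 + 0.9000*(15) = 88.5000

P90 = 88.5000


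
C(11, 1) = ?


C(11,1) = 11!/(1! × 10!)
= 39916800/(1 × 3628800)
= 11

C(11,1) = 11


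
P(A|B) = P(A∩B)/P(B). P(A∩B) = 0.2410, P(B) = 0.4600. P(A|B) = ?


P(A|B) = 0.2410/0.4600 = 0.5239

P(A|B) = 0.5239


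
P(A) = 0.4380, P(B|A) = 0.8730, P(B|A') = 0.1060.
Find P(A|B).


P(B) = P(B|A)*P(A) + P(B|A')*P(A')
= 0.8730*0.4380 + 0.1060*0.5620
= 0.382374 + 0.059572 = 0.441946
P(A|B) = 0.382374/0.441946 = 0.8652

P(A|B) = 0.8652


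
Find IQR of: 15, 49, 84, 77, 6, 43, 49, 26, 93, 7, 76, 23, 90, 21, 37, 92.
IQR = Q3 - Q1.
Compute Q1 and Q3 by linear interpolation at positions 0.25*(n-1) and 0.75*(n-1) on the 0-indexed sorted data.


Sorted: 6, 7, 15, 21, 23, 26, 37, 43, 49, 49, 76, 77, 84, 90, 92, 93
Q1 (25th %ile) = 22.5000
Q3 (75th %ile) = 78.7500
IQR = 78.7500 - 22.5000 = 56.2500

IQR = 56.2500


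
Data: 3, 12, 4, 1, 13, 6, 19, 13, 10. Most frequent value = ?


Frequencies: 1:1, 3:1, 4:1, 6:1, 10:1, 12:1, 13:2, 19:1
Max frequency = 2
Mode = 13

Mode = 13


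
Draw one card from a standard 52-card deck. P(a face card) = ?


12 face cards in 52 cards
P = 12/52 = 0.2308

P = 0.2308


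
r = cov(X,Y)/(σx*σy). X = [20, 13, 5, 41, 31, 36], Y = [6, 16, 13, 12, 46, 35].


Mean X = 24.3333, Mean Y = 21.3333
SD X = 12.775845, SD Y = 14.232201
Cov = 76.055556
r = 76.055556/(12.775845*14.232201) = 0.4183

r = 0.4183


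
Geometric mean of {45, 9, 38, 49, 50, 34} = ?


Product = 45 × 9 × 38 × 49 × 50 × 34 = 1281987000
GM = 1281987000^(1/6) = 32.9595

GM = 32.9595


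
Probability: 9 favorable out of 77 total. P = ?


P = 9/77 = 0.1169

P = 0.1169


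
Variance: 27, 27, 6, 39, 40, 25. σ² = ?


Mean = 27.3333
Squared deviations: 0.1111, 0.1111, 455.1111, 136.1111, 160.4444, 5.4444
Sum = 757.3333
Variance = 757.3333/6 = 126.2222

Variance = 126.2222


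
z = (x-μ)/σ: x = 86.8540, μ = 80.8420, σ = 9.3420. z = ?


z = (86.8540 - 80.8420)/9.3420
= 6.0120/9.3420
= 0.6435

z = 0.6435


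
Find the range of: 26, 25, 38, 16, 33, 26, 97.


Max = 97, Min = 16
Range = 97 - 16 = 81

Range = 81


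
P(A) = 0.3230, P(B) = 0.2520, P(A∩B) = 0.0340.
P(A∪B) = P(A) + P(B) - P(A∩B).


P(A∪B) = 0.3230 + 0.2520 - 0.0340
= 0.5750 - 0.0340
= 0.5410

P(A∪B) = 0.5410


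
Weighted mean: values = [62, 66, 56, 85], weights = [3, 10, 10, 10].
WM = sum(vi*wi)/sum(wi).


Numerator = 62*3 + 66*10 + 56*10 + 85*10 = 2256
Denominator = 3 + 10 + 10 + 10 = 33
WM = 2256/33 = 68.3636

WM = 68.3636


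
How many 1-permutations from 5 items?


P(5,1) = 5!/4!
= 120/24
= 5

P(5,1) = 5


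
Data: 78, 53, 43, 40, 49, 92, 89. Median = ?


Sorted: 40, 43, 49, 53, 78, 89, 92
n = 7 (odd)
Middle value = 53

Median = 53


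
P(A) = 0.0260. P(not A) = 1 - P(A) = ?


P(not A) = 1 - 0.0260 = 0.9740

P(not A) = 0.9740


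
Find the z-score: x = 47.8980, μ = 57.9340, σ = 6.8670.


z = (47.8980 - 57.9340)/6.8670
= -10.0360/6.8670
= -1.4615

z = -1.4615


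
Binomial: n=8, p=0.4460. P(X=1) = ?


C(8,1) = 8
p^1 = 0.446000
(1-p)^7 = 0.016017
P = 8 * 0.446000 * 0.016017 = 0.0571

P(X=1) = 0.0571


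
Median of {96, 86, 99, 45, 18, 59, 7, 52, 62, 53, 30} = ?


Sorted: 7, 18, 30, 45, 52, 53, 59, 62, 86, 96, 99
n = 11 (odd)
Middle value = 53

Median = 53


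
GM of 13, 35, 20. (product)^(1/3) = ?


Product = 13 × 35 × 20 = 9100
GM = 9100^(1/3) = 20.8776

GM = 20.8776


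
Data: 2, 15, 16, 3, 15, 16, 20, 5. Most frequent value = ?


Frequencies: 2:1, 3:1, 5:1, 15:2, 16:2, 20:1
Max frequency = 2
Mode = 15, 16

Mode = 15, 16


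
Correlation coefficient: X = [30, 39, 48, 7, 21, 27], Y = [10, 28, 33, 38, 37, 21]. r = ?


Mean X = 28.6667, Mean Y = 27.8333
SD X = 12.995726, SD Y = 9.822027
Cov = -33.555556
r = -33.555556/(12.995726*9.822027) = -0.2629

r = -0.2629


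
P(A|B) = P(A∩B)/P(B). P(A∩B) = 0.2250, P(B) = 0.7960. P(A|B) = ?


P(A|B) = 0.2250/0.7960 = 0.2827

P(A|B) = 0.2827


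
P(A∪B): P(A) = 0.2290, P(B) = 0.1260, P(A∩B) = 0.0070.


P(A∪B) = 0.2290 + 0.1260 - 0.0070
= 0.3550 - 0.0070
= 0.3480

P(A∪B) = 0.3480


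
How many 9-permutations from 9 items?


P(9,9) = 9!/0!
= 362880/1
= 362880

P(9,9) = 362880


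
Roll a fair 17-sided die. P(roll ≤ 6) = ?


Favorable outcomes (roll ≤ 6): 6
Total outcomes = 17
P = 6/17 = 0.3529

P = 0.3529


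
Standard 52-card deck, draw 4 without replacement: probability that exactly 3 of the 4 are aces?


Hypergeometric: P(X=3) = C(4,3)·C(48,1) / C(52,4)
= 4 × 48 / 270725
= 192/270725 = 0.0007

P = 0.0007


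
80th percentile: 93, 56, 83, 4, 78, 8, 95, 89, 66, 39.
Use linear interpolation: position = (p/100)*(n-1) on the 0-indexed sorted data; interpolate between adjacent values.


Sorted: 4, 8, 39, 56, 66, 78, 83, 89, 93, 95
n = 10
Index = 80/100 * 9 = 7.2000
Lower = data[7] = 89, Upper = data[8] = 93
P80 = 89 + 0.2000*(4) = 89.8000

P80 = 89.8000


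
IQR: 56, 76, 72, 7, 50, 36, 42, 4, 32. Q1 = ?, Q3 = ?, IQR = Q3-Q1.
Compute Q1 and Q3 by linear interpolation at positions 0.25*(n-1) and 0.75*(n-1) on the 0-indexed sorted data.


Sorted: 4, 7, 32, 36, 42, 50, 56, 72, 76
Q1 (25th %ile) = 32.0000
Q3 (75th %ile) = 56.0000
IQR = 56.0000 - 32.0000 = 24.0000

IQR = 24.0000


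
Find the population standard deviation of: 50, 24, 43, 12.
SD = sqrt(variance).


Mean = 32.2500
Variance = 227.1875
SD = sqrt(227.1875) = 15.0727

SD = 15.0727


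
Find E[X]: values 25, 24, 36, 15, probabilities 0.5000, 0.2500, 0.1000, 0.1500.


E[X] = 25*0.5000 + 24*0.2500 + 36*0.1000 + 15*0.1500
= 12.5000 + 6.0000 + 3.6000 + 2.2500
= 24.3500

E[X] = 24.3500


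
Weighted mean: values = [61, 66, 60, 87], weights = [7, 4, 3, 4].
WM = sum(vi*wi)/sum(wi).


Numerator = 61*7 + 66*4 + 60*3 + 87*4 = 1219
Denominator = 7 + 4 + 3 + 4 = 18
WM = 1219/18 = 67.7222

WM = 67.7222


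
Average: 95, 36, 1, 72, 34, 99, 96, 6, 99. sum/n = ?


Sum = 95 + 36 + 1 + 72 + 34 + 99 + 96 + 6 + 99 = 538
n = 9
Mean = 538/9 = 59.7778

Mean = 59.7778


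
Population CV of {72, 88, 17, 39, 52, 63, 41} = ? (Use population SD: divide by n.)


Mean = 53.1429
SD = 21.7875
CV = (21.7875/53.1429)*100 = 40.9979%

CV = 40.9979%


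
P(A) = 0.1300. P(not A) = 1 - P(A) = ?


P(not A) = 1 - 0.1300 = 0.8700

P(not A) = 0.8700


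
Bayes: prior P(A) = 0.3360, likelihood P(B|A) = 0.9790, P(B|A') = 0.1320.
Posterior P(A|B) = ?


P(B) = P(B|A)*P(A) + P(B|A')*P(A')
= 0.9790*0.3360 + 0.1320*0.6640
= 0.328944 + 0.087648 = 0.416592
P(A|B) = 0.328944/0.416592 = 0.7896

P(A|B) = 0.7896


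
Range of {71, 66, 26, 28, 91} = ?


Max = 91, Min = 26
Range = 91 - 26 = 65

Range = 65


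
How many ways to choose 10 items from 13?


C(13,10) = 13!/(10! × 3!)
= 6227020800/(3628800 × 6)
= 286

C(13,10) = 286


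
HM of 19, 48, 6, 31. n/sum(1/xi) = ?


Sum of reciprocals = 1/19 + 1/48 + 1/6 + 1/31 = 0.272390
HM = 4/0.272390 = 14.6848

HM = 14.6848


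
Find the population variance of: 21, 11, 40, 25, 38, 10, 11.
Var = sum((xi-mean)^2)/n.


Mean = 22.2857
Squared deviations: 1.6531, 127.3673, 313.7959, 7.3673, 246.9388, 150.9388, 127.3673
Sum = 975.4286
Variance = 975.4286/7 = 139.3469

Variance = 139.3469


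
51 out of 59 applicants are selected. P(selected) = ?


P = 51/59 = 0.8644

P = 0.8644


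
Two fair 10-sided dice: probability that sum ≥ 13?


Total outcomes = 10×10 = 100
Favorable (sum ≥ 13): 36
P = 36/100 = 0.3600

P = 0.3600


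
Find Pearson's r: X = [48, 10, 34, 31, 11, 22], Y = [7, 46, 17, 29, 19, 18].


Mean X = 26.0000, Mean Y = 22.6667
SD X = 13.354150, SD Y = 12.229291
Cov = -109.666667
r = -109.666667/(13.354150*12.229291) = -0.6715

r = -0.6715


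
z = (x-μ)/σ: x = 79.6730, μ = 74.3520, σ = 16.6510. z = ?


z = (79.6730 - 74.3520)/16.6510
= 5.3210/16.6510
= 0.3196

z = 0.3196


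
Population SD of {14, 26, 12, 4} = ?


Mean = 14.0000
Variance = 62.0000
SD = sqrt(62.0000) = 7.8740

SD = 7.8740


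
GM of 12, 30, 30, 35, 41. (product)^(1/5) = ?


Product = 12 × 30 × 30 × 35 × 41 = 15498000
GM = 15498000^(1/5) = 27.4192

GM = 27.4192


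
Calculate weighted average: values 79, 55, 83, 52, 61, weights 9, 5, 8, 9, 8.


Numerator = 79*9 + 55*5 + 83*8 + 52*9 + 61*8 = 2606
Denominator = 9 + 5 + 8 + 9 + 8 = 39
WM = 2606/39 = 66.8205

WM = 66.8205


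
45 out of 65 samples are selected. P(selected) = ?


P = 45/65 = 0.6923

P = 0.6923


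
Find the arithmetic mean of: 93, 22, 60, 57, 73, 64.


Sum = 93 + 22 + 60 + 57 + 73 + 64 = 369
n = 6
Mean = 369/6 = 61.5000

Mean = 61.5000


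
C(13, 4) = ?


C(13,4) = 13!/(4! × 9!)
= 6227020800/(24 × 362880)
= 715

C(13,4) = 715


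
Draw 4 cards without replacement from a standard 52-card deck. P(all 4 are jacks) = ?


P(all jacks) = (4/52) × (3/51) × (2/50) × (1/49)
= 3.6938e-06

P = 3.6938e-06


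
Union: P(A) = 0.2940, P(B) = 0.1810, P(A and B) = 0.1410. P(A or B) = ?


P(A∪B) = 0.2940 + 0.1810 - 0.1410
= 0.4750 - 0.1410
= 0.3340

P(A∪B) = 0.3340


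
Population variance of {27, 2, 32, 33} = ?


Mean = 23.5000
Squared deviations: 12.2500, 462.2500, 72.2500, 90.2500
Sum = 637.0000
Variance = 637.0000/4 = 159.2500

Variance = 159.2500


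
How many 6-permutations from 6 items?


P(6,6) = 6!/0!
= 720/1
= 720

P(6,6) = 720


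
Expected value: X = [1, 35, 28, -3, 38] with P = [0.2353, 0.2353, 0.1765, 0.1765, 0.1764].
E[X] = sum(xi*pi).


E[X] = 1*0.2353 + 35*0.2353 + 28*0.1765 - 3*0.1765 + 38*0.1764
= 0.2353 + 8.2355 + 4.9420 - 0.5295 + 6.7032
= 19.5865

E[X] = 19.5865


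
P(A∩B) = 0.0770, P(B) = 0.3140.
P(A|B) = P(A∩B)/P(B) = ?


P(A|B) = 0.0770/0.3140 = 0.2452

P(A|B) = 0.2452


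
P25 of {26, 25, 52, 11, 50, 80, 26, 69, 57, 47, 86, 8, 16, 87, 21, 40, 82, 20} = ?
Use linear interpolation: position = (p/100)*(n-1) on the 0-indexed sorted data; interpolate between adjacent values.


Sorted: 8, 11, 16, 20, 21, 25, 26, 26, 40, 47, 50, 52, 57, 69, 80, 82, 86, 87
n = 18
Index = 25/100 * 17 = 4.2500
Lower = data[4] = 21, Upper = data[5] = 25
P25 = 21 + 0.2500*(4) = 22.0000

P25 = 22.0000


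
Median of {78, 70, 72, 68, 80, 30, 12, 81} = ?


Sorted: 12, 30, 68, 70, 72, 78, 80, 81
n = 8 (even)
Middle values: 70 and 72
Median = (70+72)/2 = 71.0000

Median = 71.0000


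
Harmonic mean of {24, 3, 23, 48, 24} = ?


Sum of reciprocals = 1/24 + 1/3 + 1/23 + 1/48 + 1/24 = 0.480978
HM = 5/0.480978 = 10.3955

HM = 10.3955


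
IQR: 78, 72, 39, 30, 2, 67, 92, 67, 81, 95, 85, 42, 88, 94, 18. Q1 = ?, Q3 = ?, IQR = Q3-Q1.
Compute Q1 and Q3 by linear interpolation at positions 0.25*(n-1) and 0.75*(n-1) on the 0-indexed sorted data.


Sorted: 2, 18, 30, 39, 42, 67, 67, 72, 78, 81, 85, 88, 92, 94, 95
Q1 (25th %ile) = 40.5000
Q3 (75th %ile) = 86.5000
IQR = 86.5000 - 40.5000 = 46.0000

IQR = 46.0000


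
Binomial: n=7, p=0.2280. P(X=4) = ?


C(7,4) = 35
p^4 = 0.002702
(1-p)^3 = 0.460100
P = 35 * 0.002702 * 0.460100 = 0.0435

P(X=4) = 0.0435


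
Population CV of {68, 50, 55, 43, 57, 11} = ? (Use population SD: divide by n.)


Mean = 47.3333
SD = 17.9134
CV = (17.9134/47.3333)*100 = 37.8452%

CV = 37.8452%


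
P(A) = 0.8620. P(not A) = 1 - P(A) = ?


P(not A) = 1 - 0.8620 = 0.1380

P(not A) = 0.1380


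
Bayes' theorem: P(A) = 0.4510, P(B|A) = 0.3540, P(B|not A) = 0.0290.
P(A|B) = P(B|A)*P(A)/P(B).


P(B) = P(B|A)*P(A) + P(B|A')*P(A')
= 0.3540*0.4510 + 0.0290*0.5490
= 0.159654 + 0.015921 = 0.175575
P(A|B) = 0.159654/0.175575 = 0.9093

P(A|B) = 0.9093


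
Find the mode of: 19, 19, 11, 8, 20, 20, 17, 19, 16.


Frequencies: 8:1, 11:1, 16:1, 17:1, 19:3, 20:2
Max frequency = 3
Mode = 19

Mode = 19


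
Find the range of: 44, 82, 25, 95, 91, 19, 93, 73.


Max = 95, Min = 19
Range = 95 - 19 = 76

Range = 76


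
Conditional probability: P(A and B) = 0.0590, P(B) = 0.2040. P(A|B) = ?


P(A|B) = 0.0590/0.2040 = 0.2892

P(A|B) = 0.2892


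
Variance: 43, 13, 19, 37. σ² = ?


Mean = 28.0000
Squared deviations: 225.0000, 225.0000, 81.0000, 81.0000
Sum = 612.0000
Variance = 612.0000/4 = 153.0000

Variance = 153.0000


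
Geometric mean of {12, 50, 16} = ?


Product = 12 × 50 × 16 = 9600
GM = 9600^(1/3) = 21.2532

GM = 21.2532


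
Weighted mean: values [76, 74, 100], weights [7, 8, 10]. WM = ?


Numerator = 76*7 + 74*8 + 100*10 = 2124
Denominator = 7 + 8 + 10 = 25
WM = 2124/25 = 84.9600

WM = 84.9600


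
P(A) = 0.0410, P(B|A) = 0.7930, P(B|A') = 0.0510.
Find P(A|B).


P(B) = P(B|A)*P(A) + P(B|A')*P(A')
= 0.7930*0.0410 + 0.0510*0.9590
= 0.032513 + 0.048909 = 0.081422
P(A|B) = 0.032513/0.081422 = 0.3993

P(A|B) = 0.3993


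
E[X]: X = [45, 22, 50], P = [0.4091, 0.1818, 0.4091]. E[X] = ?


E[X] = 45*0.4091 + 22*0.1818 + 50*0.4091
= 18.4095 + 3.9996 + 20.4550
= 42.8641

E[X] = 42.8641


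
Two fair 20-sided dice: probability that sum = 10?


Total outcomes = 20×20 = 400
Favorable (sum = 10): 9
P = 9/400 = 0.0225

P = 0.0225


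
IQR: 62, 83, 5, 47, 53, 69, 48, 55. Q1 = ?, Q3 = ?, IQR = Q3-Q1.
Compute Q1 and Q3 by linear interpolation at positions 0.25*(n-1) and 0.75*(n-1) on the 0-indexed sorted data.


Sorted: 5, 47, 48, 53, 55, 62, 69, 83
Q1 (25th %ile) = 47.7500
Q3 (75th %ile) = 63.7500
IQR = 63.7500 - 47.7500 = 16.0000

IQR = 16.0000


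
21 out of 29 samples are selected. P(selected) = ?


P = 21/29 = 0.7241

P = 0.7241


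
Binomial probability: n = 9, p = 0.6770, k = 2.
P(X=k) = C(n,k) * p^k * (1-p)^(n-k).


C(9,2) = 36
p^2 = 0.458329
(1-p)^7 = 0.000367
P = 36 * 0.458329 * 0.000367 = 0.0061

P(X=2) = 0.0061


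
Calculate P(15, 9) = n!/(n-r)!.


P(15,9) = 15!/6!
= 1307674368000/720
= 1816214400

P(15,9) = 1816214400


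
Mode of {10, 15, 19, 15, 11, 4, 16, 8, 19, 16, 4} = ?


Frequencies: 4:2, 8:1, 10:1, 11:1, 15:2, 16:2, 19:2
Max frequency = 2
Mode = 4, 15, 16, 19

Mode = 4, 15, 16, 19


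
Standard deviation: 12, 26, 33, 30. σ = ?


Mean = 25.2500
Variance = 64.6875
SD = sqrt(64.6875) = 8.0429

SD = 8.0429


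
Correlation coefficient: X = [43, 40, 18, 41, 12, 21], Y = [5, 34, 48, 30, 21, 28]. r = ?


Mean X = 29.1667, Mean Y = 27.6667
SD X = 12.482210, SD Y = 13.021350
Cov = -55.444444
r = -55.444444/(12.482210*13.021350) = -0.3411

r = -0.3411


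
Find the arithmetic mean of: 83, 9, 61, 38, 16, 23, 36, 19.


Sum = 83 + 9 + 61 + 38 + 16 + 23 + 36 + 19 = 285
n = 8
Mean = 285/8 = 35.6250

Mean = 35.6250


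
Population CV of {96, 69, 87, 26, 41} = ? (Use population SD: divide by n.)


Mean = 63.8000
SD = 26.6488
CV = (26.6488/63.8000)*100 = 41.7693%

CV = 41.7693%


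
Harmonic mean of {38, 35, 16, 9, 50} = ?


Sum of reciprocals = 1/38 + 1/35 + 1/16 + 1/9 + 1/50 = 0.248498
HM = 5/0.248498 = 20.1209

HM = 20.1209


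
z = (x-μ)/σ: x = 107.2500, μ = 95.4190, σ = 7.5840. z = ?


z = (107.2500 - 95.4190)/7.5840
= 11.8310/7.5840
= 1.5600

z = 1.5600


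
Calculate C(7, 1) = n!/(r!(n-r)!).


C(7,1) = 7!/(1! × 6!)
= 5040/(1 × 720)
= 7

C(7,1) = 7


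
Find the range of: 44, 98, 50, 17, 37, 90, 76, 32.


Max = 98, Min = 17
Range = 98 - 17 = 81

Range = 81


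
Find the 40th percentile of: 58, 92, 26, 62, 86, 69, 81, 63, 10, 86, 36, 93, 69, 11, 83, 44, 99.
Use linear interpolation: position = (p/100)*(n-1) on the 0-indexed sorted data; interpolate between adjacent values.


Sorted: 10, 11, 26, 36, 44, 58, 62, 63, 69, 69, 81, 83, 86, 86, 92, 93, 99
n = 17
Index = 40/100 * 16 = 6.4000
Lower = data[6] = 62, Upper = data[7] = 63
P40 = 62 + 0.4000*(1) = 62.4000

P40 = 62.4000


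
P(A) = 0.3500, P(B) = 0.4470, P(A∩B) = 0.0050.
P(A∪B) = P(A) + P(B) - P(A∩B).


P(A∪B) = 0.3500 + 0.4470 - 0.0050
= 0.7970 - 0.0050
= 0.7920

P(A∪B) = 0.7920


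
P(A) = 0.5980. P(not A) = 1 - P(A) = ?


P(not A) = 1 - 0.5980 = 0.4020

P(not A) = 0.4020


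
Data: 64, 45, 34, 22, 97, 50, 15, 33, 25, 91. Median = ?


Sorted: 15, 22, 25, 33, 34, 45, 50, 64, 91, 97
n = 10 (even)
Middle values: 34 and 45
Median = (34+45)/2 = 39.5000

Median = 39.5000


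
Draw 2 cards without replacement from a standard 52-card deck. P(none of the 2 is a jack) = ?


P(no jacks) = (48/52) × (47/51)
= 0.8507

P = 0.8507


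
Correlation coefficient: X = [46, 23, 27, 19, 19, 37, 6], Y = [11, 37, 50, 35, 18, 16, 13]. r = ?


Mean X = 25.2857, Mean Y = 25.7143
SD X = 12.103297, SD Y = 13.812151
Cov = -23.918367
r = -23.918367/(12.103297*13.812151) = -0.1431

r = -0.1431


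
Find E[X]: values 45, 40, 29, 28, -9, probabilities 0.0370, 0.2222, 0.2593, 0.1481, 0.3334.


E[X] = 45*0.0370 + 40*0.2222 + 29*0.2593 + 28*0.1481 - 9*0.3334
= 1.6650 + 8.8880 + 7.5197 + 4.1468 - 3.0006
= 19.2189

E[X] = 19.2189


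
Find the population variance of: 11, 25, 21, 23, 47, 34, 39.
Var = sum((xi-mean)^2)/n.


Mean = 28.5714
Squared deviations: 308.7551, 12.7551, 57.3265, 31.0408, 339.6122, 29.4694, 108.7551
Sum = 887.7143
Variance = 887.7143/7 = 126.8163

Variance = 126.8163


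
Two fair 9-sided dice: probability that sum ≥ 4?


Total outcomes = 9×9 = 81
Favorable (sum ≥ 4): 78
P = 78/81 = 0.9630

P = 0.9630


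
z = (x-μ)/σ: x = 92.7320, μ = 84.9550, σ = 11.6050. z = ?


z = (92.7320 - 84.9550)/11.6050
= 7.7770/11.6050
= 0.6701

z = 0.6701


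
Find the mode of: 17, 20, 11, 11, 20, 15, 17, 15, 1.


Frequencies: 1:1, 11:2, 15:2, 17:2, 20:2
Max frequency = 2
Mode = 11, 15, 17, 20

Mode = 11, 15, 17, 20


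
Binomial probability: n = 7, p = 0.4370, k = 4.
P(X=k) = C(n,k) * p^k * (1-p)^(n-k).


C(7,4) = 35
p^4 = 0.036469
(1-p)^3 = 0.178454
P = 35 * 0.036469 * 0.178454 = 0.2278

P(X=4) = 0.2278


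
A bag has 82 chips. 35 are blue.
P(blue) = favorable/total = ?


P = 35/82 = 0.4268

P = 0.4268


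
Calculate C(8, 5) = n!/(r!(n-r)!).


C(8,5) = 8!/(5! × 3!)
= 40320/(120 × 6)
= 56

C(8,5) = 56


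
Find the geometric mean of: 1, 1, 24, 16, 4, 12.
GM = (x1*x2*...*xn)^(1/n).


Product = 1 × 1 × 24 × 16 × 4 × 12 = 18432
GM = 18432^(1/6) = 5.1396

GM = 5.1396


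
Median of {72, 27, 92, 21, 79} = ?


Sorted: 21, 27, 72, 79, 92
n = 5 (odd)
Middle value = 72

Median = 72


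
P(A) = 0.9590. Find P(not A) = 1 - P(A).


P(not A) = 1 - 0.9590 = 0.0410

P(not A) = 0.0410


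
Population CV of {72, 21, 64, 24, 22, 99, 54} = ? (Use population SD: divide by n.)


Mean = 50.8571
SD = 27.7562
CV = (27.7562/50.8571)*100 = 54.5769%

CV = 54.5769%


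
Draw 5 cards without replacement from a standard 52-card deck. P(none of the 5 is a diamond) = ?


P(no diamonds) = (39/52) × (38/51) × (37/50) × (36/49) × (35/48)
= 0.2215

P = 0.2215


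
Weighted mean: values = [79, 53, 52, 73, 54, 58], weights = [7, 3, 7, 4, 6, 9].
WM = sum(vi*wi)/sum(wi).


Numerator = 79*7 + 53*3 + 52*7 + 73*4 + 54*6 + 58*9 = 2214
Denominator = 7 + 3 + 7 + 4 + 6 + 9 = 36
WM = 2214/36 = 61.5000

WM = 61.5000


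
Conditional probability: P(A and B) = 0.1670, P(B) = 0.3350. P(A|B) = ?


P(A|B) = 0.1670/0.3350 = 0.4985

P(A|B) = 0.4985


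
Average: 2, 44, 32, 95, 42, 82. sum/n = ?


Sum = 2 + 44 + 32 + 95 + 42 + 82 = 297
n = 6
Mean = 297/6 = 49.5000

Mean = 49.5000


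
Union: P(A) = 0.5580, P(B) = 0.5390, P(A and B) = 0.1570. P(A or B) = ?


P(A∪B) = 0.5580 + 0.5390 - 0.1570
= 1.0970 - 0.1570
= 0.9400

P(A∪B) = 0.9400


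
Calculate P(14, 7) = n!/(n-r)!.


P(14,7) = 14!/7!
= 87178291200/5040
= 17297280

P(14,7) = 17297280


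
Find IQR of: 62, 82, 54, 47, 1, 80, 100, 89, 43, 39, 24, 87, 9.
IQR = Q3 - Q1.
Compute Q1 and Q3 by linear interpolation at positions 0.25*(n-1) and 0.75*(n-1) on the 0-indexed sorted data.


Sorted: 1, 9, 24, 39, 43, 47, 54, 62, 80, 82, 87, 89, 100
Q1 (25th %ile) = 39.0000
Q3 (75th %ile) = 82.0000
IQR = 82.0000 - 39.0000 = 43.0000

IQR = 43.0000


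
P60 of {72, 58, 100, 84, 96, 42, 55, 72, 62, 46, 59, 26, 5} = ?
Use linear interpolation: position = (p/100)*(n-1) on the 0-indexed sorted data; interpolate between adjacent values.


Sorted: 5, 26, 42, 46, 55, 58, 59, 62, 72, 72, 84, 96, 100
n = 13
Index = 60/100 * 12 = 7.2000
Lower = data[7] = 62, Upper = data[8] = 72
P60 = 62 + 0.2000*(10) = 64.0000

P60 = 64.0000


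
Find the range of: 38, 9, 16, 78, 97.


Max = 97, Min = 9
Range = 97 - 9 = 88

Range = 88


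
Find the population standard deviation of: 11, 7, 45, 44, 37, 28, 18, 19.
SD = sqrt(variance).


Mean = 26.1250
Variance = 188.6094
SD = sqrt(188.6094) = 13.7335

SD = 13.7335


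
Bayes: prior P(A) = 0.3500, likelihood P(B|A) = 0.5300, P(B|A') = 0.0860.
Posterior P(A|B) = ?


P(B) = P(B|A)*P(A) + P(B|A')*P(A')
= 0.5300*0.3500 + 0.0860*0.6500
= 0.185500 + 0.055900 = 0.241400
P(A|B) = 0.185500/0.241400 = 0.7684

P(A|B) = 0.7684


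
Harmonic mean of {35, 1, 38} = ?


Sum of reciprocals = 1/35 + 1/1 + 1/38 = 1.054887
HM = 3/1.054887 = 2.8439

HM = 2.8439


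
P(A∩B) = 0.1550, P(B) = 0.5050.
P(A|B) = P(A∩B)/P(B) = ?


P(A|B) = 0.1550/0.5050 = 0.3069

P(A|B) = 0.3069


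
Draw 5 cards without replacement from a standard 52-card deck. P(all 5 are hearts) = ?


P(all hearts) = (13/52) × (12/51) × (11/50) × (10/49) × (9/48)
= 0.0005

P = 0.0005


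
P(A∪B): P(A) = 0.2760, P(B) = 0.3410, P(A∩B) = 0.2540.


P(A∪B) = 0.2760 + 0.3410 - 0.2540
= 0.6170 - 0.2540
= 0.3630

P(A∪B) = 0.3630


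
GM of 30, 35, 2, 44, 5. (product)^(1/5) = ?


Product = 30 × 35 × 2 × 44 × 5 = 462000
GM = 462000^(1/5) = 13.5809

GM = 13.5809


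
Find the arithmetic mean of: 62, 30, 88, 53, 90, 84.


Sum = 62 + 30 + 88 + 53 + 90 + 84 = 407
n = 6
Mean = 407/6 = 67.8333

Mean = 67.8333


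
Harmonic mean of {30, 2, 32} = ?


Sum of reciprocals = 1/30 + 1/2 + 1/32 = 0.564583
HM = 3/0.564583 = 5.3137

HM = 5.3137


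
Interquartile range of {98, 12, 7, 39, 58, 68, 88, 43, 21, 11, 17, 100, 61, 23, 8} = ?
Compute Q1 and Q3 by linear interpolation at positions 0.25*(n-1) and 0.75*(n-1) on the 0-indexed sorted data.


Sorted: 7, 8, 11, 12, 17, 21, 23, 39, 43, 58, 61, 68, 88, 98, 100
Q1 (25th %ile) = 14.5000
Q3 (75th %ile) = 64.5000
IQR = 64.5000 - 14.5000 = 50.0000

IQR = 50.0000


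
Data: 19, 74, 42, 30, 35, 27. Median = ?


Sorted: 19, 27, 30, 35, 42, 74
n = 6 (even)
Middle values: 30 and 35
Median = (30+35)/2 = 32.5000

Median = 32.5000


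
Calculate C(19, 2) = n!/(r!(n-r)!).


C(19,2) = 19!/(2! × 17!)
= 121645100408832000/(2 × 355687428096000)
= 171

C(19,2) = 171


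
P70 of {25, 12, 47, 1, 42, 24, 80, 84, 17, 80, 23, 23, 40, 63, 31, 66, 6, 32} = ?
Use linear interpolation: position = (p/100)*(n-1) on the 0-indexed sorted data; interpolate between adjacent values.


Sorted: 1, 6, 12, 17, 23, 23, 24, 25, 31, 32, 40, 42, 47, 63, 66, 80, 80, 84
n = 18
Index = 70/100 * 17 = 11.9000
Lower = data[11] = 42, Upper = data[12] = 47
P70 = 42 + 0.9000*(5) = 46.5000

P70 = 46.5000


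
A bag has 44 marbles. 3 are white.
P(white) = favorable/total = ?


P = 3/44 = 0.0682

P = 0.0682


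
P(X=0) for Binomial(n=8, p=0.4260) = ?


C(8,0) = 1
p^0 = 1.000000
(1-p)^8 = 0.011784
P = 1 * 1.000000 * 0.011784 = 0.0118

P(X=0) = 0.0118


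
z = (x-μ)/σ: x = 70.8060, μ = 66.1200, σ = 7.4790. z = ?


z = (70.8060 - 66.1200)/7.4790
= 4.6860/7.4790
= 0.6266

z = 0.6266


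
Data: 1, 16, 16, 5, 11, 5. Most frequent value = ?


Frequencies: 1:1, 5:2, 11:1, 16:2
Max frequency = 2
Mode = 5, 16

Mode = 5, 16


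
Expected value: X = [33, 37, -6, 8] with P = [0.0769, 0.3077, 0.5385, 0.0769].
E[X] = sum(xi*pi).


E[X] = 33*0.0769 + 37*0.3077 - 6*0.5385 + 8*0.0769
= 2.5377 + 11.3849 - 3.2310 + 0.6152
= 11.3068

E[X] = 11.3068


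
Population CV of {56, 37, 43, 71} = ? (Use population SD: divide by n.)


Mean = 51.7500
SD = 13.0647
CV = (13.0647/51.7500)*100 = 25.2459%

CV = 25.2459%


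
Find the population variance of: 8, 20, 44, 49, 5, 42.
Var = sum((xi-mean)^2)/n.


Mean = 28.0000
Squared deviations: 400.0000, 64.0000, 256.0000, 441.0000, 529.0000, 196.0000
Sum = 1886.0000
Variance = 1886.0000/6 = 314.3333

Variance = 314.3333


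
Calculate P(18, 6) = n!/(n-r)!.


P(18,6) = 18!/12!
= 6402373705728000/479001600
= 13366080

P(18,6) = 13366080


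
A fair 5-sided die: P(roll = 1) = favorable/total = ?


Favorable outcomes (roll = 1): 1
Total outcomes = 5
P = 1/5 = 0.2000

P = 0.2000


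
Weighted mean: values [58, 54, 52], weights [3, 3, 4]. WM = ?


Numerator = 58*3 + 54*3 + 52*4 = 544
Denominator = 3 + 3 + 4 = 10
WM = 544/10 = 54.4000

WM = 54.4000


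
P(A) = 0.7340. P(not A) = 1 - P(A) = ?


P(not A) = 1 - 0.7340 = 0.2660

P(not A) = 0.2660


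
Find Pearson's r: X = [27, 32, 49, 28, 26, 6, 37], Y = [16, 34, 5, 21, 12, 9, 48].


Mean X = 29.2857, Mean Y = 20.7143
SD X = 12.044137, SD Y = 14.159442
Cov = 35.510204
r = 35.510204/(12.044137*14.159442) = 0.2082

r = 0.2082


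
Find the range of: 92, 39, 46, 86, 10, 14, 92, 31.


Max = 92, Min = 10
Range = 92 - 10 = 82

Range = 82


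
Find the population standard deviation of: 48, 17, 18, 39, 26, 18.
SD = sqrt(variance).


Mean = 27.6667
Variance = 140.8889
SD = sqrt(140.8889) = 11.8697

SD = 11.8697


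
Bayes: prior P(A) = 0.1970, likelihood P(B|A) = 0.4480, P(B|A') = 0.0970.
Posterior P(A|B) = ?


P(B) = P(B|A)*P(A) + P(B|A')*P(A')
= 0.4480*0.1970 + 0.0970*0.8030
= 0.088256 + 0.077891 = 0.166147
P(A|B) = 0.088256/0.166147 = 0.5312

P(A|B) = 0.5312


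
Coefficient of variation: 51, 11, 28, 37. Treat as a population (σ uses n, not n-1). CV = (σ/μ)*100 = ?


Mean = 31.7500
SD = 14.5151
CV = (14.5151/31.7500)*100 = 45.7168%

CV = 45.7168%


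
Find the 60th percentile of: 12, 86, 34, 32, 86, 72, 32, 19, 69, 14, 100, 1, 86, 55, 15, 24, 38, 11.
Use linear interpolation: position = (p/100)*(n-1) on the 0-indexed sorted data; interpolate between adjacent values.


Sorted: 1, 11, 12, 14, 15, 19, 24, 32, 32, 34, 38, 55, 69, 72, 86, 86, 86, 100
n = 18
Index = 60/100 * 17 = 10.2000
Lower = data[10] = 38, Upper = data[11] = 55
P60 = 38 + 0.2000*(17) = 41.4000

P60 = 41.4000


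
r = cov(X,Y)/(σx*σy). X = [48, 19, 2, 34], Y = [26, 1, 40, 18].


Mean X = 25.7500, Mean Y = 21.2500
SD X = 17.122719, SD Y = 14.095655
Cov = -57.437500
r = -57.437500/(17.122719*14.095655) = -0.2380

r = -0.2380


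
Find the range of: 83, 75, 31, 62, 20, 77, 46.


Max = 83, Min = 20
Range = 83 - 20 = 63

Range = 63


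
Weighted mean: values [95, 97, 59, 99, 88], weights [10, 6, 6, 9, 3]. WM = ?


Numerator = 95*10 + 97*6 + 59*6 + 99*9 + 88*3 = 3041
Denominator = 10 + 6 + 6 + 9 + 3 = 34
WM = 3041/34 = 89.4412

WM = 89.4412


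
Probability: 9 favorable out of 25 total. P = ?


P = 9/25 = 0.3600

P = 0.3600


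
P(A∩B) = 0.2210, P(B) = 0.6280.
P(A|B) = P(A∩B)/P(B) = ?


P(A|B) = 0.2210/0.6280 = 0.3519

P(A|B) = 0.3519


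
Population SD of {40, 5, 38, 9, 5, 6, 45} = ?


Mean = 21.1429
Variance = 300.9796
SD = sqrt(300.9796) = 17.3488

SD = 17.3488


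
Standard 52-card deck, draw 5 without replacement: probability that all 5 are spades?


P(all spades) = (13/52) × (12/51) × (11/50) × (10/49) × (9/48)
= 0.0005

P = 0.0005


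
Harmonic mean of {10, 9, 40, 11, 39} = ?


Sum of reciprocals = 1/10 + 1/9 + 1/40 + 1/11 + 1/39 = 0.352661
HM = 5/0.352661 = 14.1779

HM = 14.1779


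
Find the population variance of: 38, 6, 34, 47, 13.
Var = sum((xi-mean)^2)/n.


Mean = 27.6000
Squared deviations: 108.1600, 466.5600, 40.9600, 376.3600, 213.1600
Sum = 1205.2000
Variance = 1205.2000/5 = 241.0400

Variance = 241.0400


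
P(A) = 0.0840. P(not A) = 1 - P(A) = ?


P(not A) = 1 - 0.0840 = 0.9160

P(not A) = 0.9160


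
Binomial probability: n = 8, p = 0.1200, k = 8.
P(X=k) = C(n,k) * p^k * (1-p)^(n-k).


C(8,8) = 1
p^8 = 4.299817e-08
(1-p)^0 = 1.000000
P = 1 * 4.299817e-08 * 1.000000 = 4.2998e-08

P(X=8) = 4.2998e-08


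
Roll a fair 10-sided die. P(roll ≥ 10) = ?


Favorable outcomes (roll ≥ 10): 1
Total outcomes = 10
P = 1/10 = 0.1000

P = 0.1000


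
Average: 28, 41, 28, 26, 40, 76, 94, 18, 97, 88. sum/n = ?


Sum = 28 + 41 + 28 + 26 + 40 + 76 + 94 + 18 + 97 + 88 = 536
n = 10
Mean = 536/10 = 53.6000

Mean = 53.6000


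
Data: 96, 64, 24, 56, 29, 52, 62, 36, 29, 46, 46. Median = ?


Sorted: 24, 29, 29, 36, 46, 46, 52, 56, 62, 64, 96
n = 11 (odd)
Middle value = 46

Median = 46


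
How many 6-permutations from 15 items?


P(15,6) = 15!/9!
= 1307674368000/362880
= 3603600

P(15,6) = 3603600
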